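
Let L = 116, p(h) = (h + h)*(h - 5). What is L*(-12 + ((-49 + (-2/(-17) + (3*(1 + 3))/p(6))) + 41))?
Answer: -37236/17 ≈ -2190.4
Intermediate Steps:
p(h) = 2*h*(-5 + h) (p(h) = (2*h)*(-5 + h) = 2*h*(-5 + h))
L*(-12 + ((-49 + (-2/(-17) + (3*(1 + 3))/p(6))) + 41)) = 116*(-12 + ((-49 + (-2/(-17) + (3*(1 + 3))/((2*6*(-5 + 6))))) + 41)) = 116*(-12 + ((-49 + (-2*(-1/17) + (3*4)/((2*6*1)))) + 41)) = 116*(-12 + ((-49 + (2/17 + 12/12)) + 41)) = 116*(-12 + ((-49 + (2/17 + 12*(1/12))) + 41)) = 116*(-12 + ((-49 + (2/17 + 1)) + 41)) = 116*(-12 + ((-49 + 19/17) + 41)) = 116*(-12 + (-814/17 + 41)) = 116*(-12 - 117/17) = 116*(-321/17) = -37236/17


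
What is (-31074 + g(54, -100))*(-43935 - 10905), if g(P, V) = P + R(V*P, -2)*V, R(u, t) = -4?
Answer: 1679200800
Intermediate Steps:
g(P, V) = P - 4*V
(-31074 + g(54, -100))*(-43935 - 10905) = (-31074 + (54 - 4*(-100)))*(-43935 - 10905) = (-31074 + (54 + 400))*(-54840) = (-31074 + 454)*(-54840) = -30620*(-54840) = 1679200800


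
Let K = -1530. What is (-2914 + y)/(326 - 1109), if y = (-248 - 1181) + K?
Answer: 5873/783 ≈ 7.5006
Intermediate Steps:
y = -2959 (y = (-248 - 1181) - 1530 = -1429 - 1530 = -2959)
(-2914 + y)/(326 - 1109) = (-2914 - 2959)/(326 - 1109) = -5873/(-783) = -5873*(-1/783) = 5873/783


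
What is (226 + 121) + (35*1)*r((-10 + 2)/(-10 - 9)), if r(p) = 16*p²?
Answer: 161107/361 ≈ 446.28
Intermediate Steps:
(226 + 121) + (35*1)*r((-10 + 2)/(-10 - 9)) = (226 + 121) + (35*1)*(16*((-10 + 2)/(-10 - 9))²) = 347 + 35*(16*(-8/(-19))²) = 347 + 35*(16*(-8*(-1/19))²) = 347 + 35*(16*(8/19)²) = 347 + 35*(16*(64/361)) = 347 + 35*(1024/361) = 347 + 35840/361 = 161107/361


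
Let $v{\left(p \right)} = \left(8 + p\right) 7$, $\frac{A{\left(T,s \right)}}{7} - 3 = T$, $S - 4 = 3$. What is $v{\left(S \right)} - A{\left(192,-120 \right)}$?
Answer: $-1260$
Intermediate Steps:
$S = 7$ ($S = 4 + 3 = 7$)
$A{\left(T,s \right)} = 21 + 7 T$
$v{\left(p \right)} = 56 + 7 p$
$v{\left(S \right)} - A{\left(192,-120 \right)} = \left(56 + 7 \cdot 7\right) - \left(21 + 7 \cdot 192\right) = \left(56 + 49\right) - \left(21 + 1344\right) = 105 - 1365 = -1260$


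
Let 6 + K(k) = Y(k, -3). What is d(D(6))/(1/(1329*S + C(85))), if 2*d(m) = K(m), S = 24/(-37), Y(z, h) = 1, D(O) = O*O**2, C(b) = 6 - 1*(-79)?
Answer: 143755/74 ≈ 1942.6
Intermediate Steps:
C(b) = 85 (C(b) = 6 + 79 = 85)
D(O) = O**3
S = -24/37 (S = 24*(-1/37) = -24/37 ≈ -0.64865)
K(k) = -5 (K(k) = -6 + 1 = -5)
d(m) = -5/2 (d(m) = (1/2)*(-5) = -5/2)
d(D(6))/(1/(1329*S + C(85))) = -5/(2*(1/(1329*(-24/37) + 85))) = -5/(2*(1/(-31896/37 + 85))) = -5/(2*(1/(-28751/37))) = -5/(2*(-37/28751)) = -5/2*(-28751/37) = 143755/74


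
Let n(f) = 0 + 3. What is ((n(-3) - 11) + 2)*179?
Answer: -1074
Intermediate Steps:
n(f) = 3
((n(-3) - 11) + 2)*179 = ((3 - 11) + 2)*179 = (-8 + 2)*179 = -6*179 = -1074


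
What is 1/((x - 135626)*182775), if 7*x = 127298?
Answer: -7/150256403100 ≈ -4.6587e-11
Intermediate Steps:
x = 127298/7 (x = (⅐)*127298 = 127298/7 ≈ 18185.)
1/((x - 135626)*182775) = 1/((127298/7 - 135626)*182775) = (1/182775)/(-822084/7) = -7/822084*1/182775 = -7/150256403100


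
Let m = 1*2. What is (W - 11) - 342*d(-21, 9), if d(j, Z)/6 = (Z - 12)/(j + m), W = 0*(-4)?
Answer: -335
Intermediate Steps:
W = 0
m = 2
d(j, Z) = 6*(-12 + Z)/(2 + j) (d(j, Z) = 6*((Z - 12)/(j + 2)) = 6*((-12 + Z)/(2 + j)) = 6*(-12 + Z)/(2 + j))
(W - 11) - 342*d(-21, 9) = (0 - 11) - 2052*(-12 + 9)/(2 - 21) = -11 - 2052*(-3)/(-19) = -11 - 2052*(-1)*(-3)/19 = -11 - 342*18/19 = -11 - 324 = -335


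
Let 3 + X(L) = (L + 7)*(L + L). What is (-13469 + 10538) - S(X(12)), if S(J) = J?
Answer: -3384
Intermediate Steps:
X(L) = -3 + 2*L*(7 + L) (X(L) = -3 + (L + 7)*(L + L) = -3 + (7 + L)*(2*L) = -3 + 2*L*(7 + L))
(-13469 + 10538) - S(X(12)) = (-13469 + 10538) - (-3 + 2*12² + 14*12) = -2931 - (-3 + 2*144 + 168) = -2931 - (-3 + 288 + 168) = -2931 - 1*453 = -2931 - 453 = -3384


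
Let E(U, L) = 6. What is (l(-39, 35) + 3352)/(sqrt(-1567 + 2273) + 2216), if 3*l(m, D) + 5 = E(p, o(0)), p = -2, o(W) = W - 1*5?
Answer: 11143156/7364925 - 10057*sqrt(706)/14729850 ≈ 1.4949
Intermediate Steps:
o(W) = -5 + W (o(W) = W - 5 = -5 + W)
l(m, D) = 1/3 (l(m, D) = -5/3 + (1/3)*6 = -5/3 + 2 = 1/3)
(l(-39, 35) + 3352)/(sqrt(-1567 + 2273) + 2216) = (1/3 + 3352)/(sqrt(-1567 + 2273) + 2216) = 10057/(3*(sqrt(706) + 2216)) = 10057/(3*(2216 + sqrt(706)))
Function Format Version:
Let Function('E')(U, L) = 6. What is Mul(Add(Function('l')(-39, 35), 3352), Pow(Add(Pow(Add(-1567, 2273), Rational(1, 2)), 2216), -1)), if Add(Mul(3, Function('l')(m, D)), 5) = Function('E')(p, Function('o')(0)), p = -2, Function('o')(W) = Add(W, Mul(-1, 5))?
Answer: Add(Rational(11143156, 7364925), Mul(Rational(-10057, 14729850), Pow(706, Rational(1, 2)))) ≈ 1.4949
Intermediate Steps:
Function('o')(W) = Add(-5, W) (Function('o')(W) = Add(W, -5) = Add(-5, W))
Function('l')(m, D) = Rational(1, 3) (Function('l')(m, D) = Add(Rational(-5, 3), Mul(Rational(1, 3), 6)) = Add(Rational(-5, 3), 2) = Rational(1, 3))
Mul(Add(Function('l')(-39, 35), 3352), Pow(Add(Pow(Add(-1567, 2273), Rational(1, 2)), 2216), -1)) = Mul(Add(Rational(1, 3), 3352), Pow(Add(Pow(Add(-1567, 2273), Rational(1, 2)), 2216), -1)) = Mul(Rational(10057, 3), Pow(Add(Pow(706, Rational(1, 2)), 2216), -1)) = Mul(Rational(10057, 3), Pow(Add(2216, Pow(706, Rational(1, 2))), -1))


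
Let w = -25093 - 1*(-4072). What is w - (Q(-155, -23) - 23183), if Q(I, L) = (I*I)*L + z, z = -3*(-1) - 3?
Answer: 554737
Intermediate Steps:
z = 0 (z = 3 - 3 = 0)
w = -21021 (w = -25093 + 4072 = -21021)
Q(I, L) = L*I**2 (Q(I, L) = (I*I)*L + 0 = I**2*L + 0 = L*I**2 + 0 = L*I**2)
w - (Q(-155, -23) - 23183) = -21021 - (-23*(-155)**2 - 23183) = -21021 - (-23*24025 - 23183) = -21021 - (-552575 - 23183) = -21021 - 1*(-575758) = -21021 + 575758 = 554737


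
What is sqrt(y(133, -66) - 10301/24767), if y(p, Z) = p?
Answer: sqrt(81327645570)/24767 ≈ 11.515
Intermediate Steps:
sqrt(y(133, -66) - 10301/24767) = sqrt(133 - 10301/24767) = sqrt(3283710/24767) = sqrt(81327645570)/24767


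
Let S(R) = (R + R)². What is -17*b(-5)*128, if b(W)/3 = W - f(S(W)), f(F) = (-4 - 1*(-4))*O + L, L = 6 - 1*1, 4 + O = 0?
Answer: 65280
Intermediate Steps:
O = -4 (O = -4 + 0 = -4)
L = 5 (L = 6 - 1 = 5)
S(R) = 4*R² (S(R) = (2*R)² = 4*R²)
f(F) = 5 (f(F) = (-4 - 1*(-4))*(-4) + 5 = (-4 + 4)*(-4) + 5 = 0*(-4) + 5 = 0 + 5 = 5)
b(W) = -15 + 3*W (b(W) = 3*(W - 1*5) = 3*(W - 5) = 3*(-5 + W) = -15 + 3*W)
-17*b(-5)*128 = -17*(-15 + 3*(-5))*128 = -17*(-15 - 15)*128 = -17*(-30)*128 = 510*128 = 65280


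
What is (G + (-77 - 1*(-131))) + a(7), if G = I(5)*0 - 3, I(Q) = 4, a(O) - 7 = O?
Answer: 65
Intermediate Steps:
a(O) = 7 + O
G = -3 (G = 4*0 - 3 = 0 - 3 = -3)
(G + (-77 - 1*(-131))) + a(7) = (-3 + (-77 - 1*(-131))) + (7 + 7) = (-3 + (-77 + 131)) + 14 = (-3 + 54) + 14 = 51 + 14 = 65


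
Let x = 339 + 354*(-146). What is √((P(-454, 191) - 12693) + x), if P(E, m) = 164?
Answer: I*√63874 ≈ 252.73*I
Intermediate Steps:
x = -51345 (x = 339 - 51684 = -51345)
√((P(-454, 191) - 12693) + x) = √((164 - 12693) - 51345) = √(-12529 - 51345) = √(-63874) = I*√63874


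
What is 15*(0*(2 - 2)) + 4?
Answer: 4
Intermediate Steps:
15*(0*(2 - 2)) + 4 = 15*(0*0) + 4 = 15*0 + 4 = 0 + 4 = 4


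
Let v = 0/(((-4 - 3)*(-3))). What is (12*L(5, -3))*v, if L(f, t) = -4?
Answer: 0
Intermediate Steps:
v = 0 (v = 0/((-7*(-3))) = 0/21 = 0*(1/21) = 0)
(12*L(5, -3))*v = (12*(-4))*0 = -48*0 = 0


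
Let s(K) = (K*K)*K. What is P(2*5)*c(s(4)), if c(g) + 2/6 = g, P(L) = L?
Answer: 1910/3 ≈ 636.67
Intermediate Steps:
s(K) = K**3 (s(K) = K**2*K = K**3)
c(g) = -1/3 + g
P(2*5)*c(s(4)) = (2*5)*(-1/3 + 4**3) = 10*(-1/3 + 64) = 10*(191/3) = 1910/3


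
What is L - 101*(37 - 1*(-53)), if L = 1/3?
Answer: -27269/3 ≈ -9089.7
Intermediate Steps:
L = ⅓ ≈ 0.33333
L - 101*(37 - 1*(-53)) = ⅓ - 101*(37 - 1*(-53)) = ⅓ - 101*(37 + 53) = ⅓ - 101*90 = ⅓ - 9090 = -27269/3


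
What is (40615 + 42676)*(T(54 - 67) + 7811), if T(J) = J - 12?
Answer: 648503726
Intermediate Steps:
T(J) = -12 + J
(40615 + 42676)*(T(54 - 67) + 7811) = (40615 + 42676)*((-12 + (54 - 67)) + 7811) = 83291*((-12 - 13) + 7811) = 83291*(-25 + 7811) = 83291*7786 = 648503726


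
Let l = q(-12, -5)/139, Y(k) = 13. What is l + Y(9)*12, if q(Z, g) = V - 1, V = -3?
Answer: 21680/139 ≈ 155.97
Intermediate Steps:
q(Z, g) = -4 (q(Z, g) = -3 - 1 = -4)
l = -4/139 ≈ -0.028777
l + Y(9)*12 = -4/139 + 13*12 = -4/139 + 156 = 21680/139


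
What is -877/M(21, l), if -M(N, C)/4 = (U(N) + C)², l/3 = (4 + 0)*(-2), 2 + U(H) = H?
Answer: 877/100 ≈ 8.7700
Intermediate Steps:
U(H) = -2 + H
l = -24 (l = 3*((4 + 0)*(-2)) = 3*(4*(-2)) = 3*(-8) = -24)
M(N, C) = -4*(-2 + C + N)² (M(N, C) = -4*((-2 + N) + C)² = -4*(-2 + C + N)²)
-877/M(21, l) = -877*(-1/(4*(-2 - 24 + 21)²)) = -877/((-4*(-5)²)) = -877/((-4*25)) = -877/(-100) = -877*(-1/100) = 877/100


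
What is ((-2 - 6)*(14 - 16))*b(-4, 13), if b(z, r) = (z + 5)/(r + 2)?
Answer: 16/15 ≈ 1.0667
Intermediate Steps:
b(z, r) = (5 + z)/(2 + r)
((-2 - 6)*(14 - 16))*b(-4, 13) = ((-2 - 6)*(14 - 16))*((5 - 4)/(2 + 13)) = (-8*(-2))*(1/15) = 16*((1/15)*1) = 16*(1/15) = 16/15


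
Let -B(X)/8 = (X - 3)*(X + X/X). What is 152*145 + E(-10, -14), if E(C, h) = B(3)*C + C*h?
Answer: 22180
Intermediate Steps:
B(X) = -8*(1 + X)*(-3 + X) (B(X) = -8*(X - 3)*(X + X/X) = -8*(-3 + X)*(X + 1) = -8*(-3 + X)*(1 + X) = -8*(1 + X)*(-3 + X))
E(C, h) = C*h (E(C, h) = (24 - 8*3² + 16*3)*C + C*h = (24 - 8*9 + 48)*C + C*h = (24 - 72 + 48)*C + C*h = 0*C + C*h = 0 + C*h = C*h)
152*145 + E(-10, -14) = 152*145 - 10*(-14) = 22040 + 140 = 22180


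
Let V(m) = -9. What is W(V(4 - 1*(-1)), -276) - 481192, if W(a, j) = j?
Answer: -481468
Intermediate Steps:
W(V(4 - 1*(-1)), -276) - 481192 = -276 - 481192 = -481468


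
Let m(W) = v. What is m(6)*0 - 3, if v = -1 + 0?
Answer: -3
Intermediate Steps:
v = -1
m(W) = -1
m(6)*0 - 3 = -1*0 - 3 = 0 - 3 = -3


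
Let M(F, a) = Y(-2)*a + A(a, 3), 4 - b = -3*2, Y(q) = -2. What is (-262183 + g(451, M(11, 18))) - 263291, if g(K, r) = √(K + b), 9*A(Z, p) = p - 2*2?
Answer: -525474 + √461 ≈ -5.2545e+5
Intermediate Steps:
A(Z, p) = -4/9 + p/9 (A(Z, p) = (p - 2*2)/9 = (p - 4)/9 = (-4 + p)/9 = -4/9 + p/9)
b = 10 (b = 4 - (-3)*2 = 4 - 1*(-6) = 4 + 6 = 10)
M(F, a) = -⅑ - 2*a (M(F, a) = -2*a + (-4/9 + (⅑)*3) = -2*a + (-4/9 + ⅓) = -2*a - ⅑ = -⅑ - 2*a)
g(K, r) = √(10 + K) (g(K, r) = √(K + 10) = √(10 + K))
(-262183 + g(451, M(11, 18))) - 263291 = (-262183 + √(10 + 451)) - 263291 = (-262183 + √461) - 263291 = -525474 + √461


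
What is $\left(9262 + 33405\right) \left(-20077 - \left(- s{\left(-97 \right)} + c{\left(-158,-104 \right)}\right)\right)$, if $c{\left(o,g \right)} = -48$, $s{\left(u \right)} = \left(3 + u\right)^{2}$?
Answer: $-477571731$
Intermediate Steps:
$\left(9262 + 33405\right) \left(-20077 - \left(- s{\left(-97 \right)} + c{\left(-158,-104 \right)}\right)\right) = \left(9262 + 33405\right) \left(-20077 - \left(-48 - \left(3 - 97\right)^{2}\right)\right) = 42667 \left(-20077 + \left(\left(-94\right)^{2} + 48\right)\right) = 42667 \left(-20077 + \left(8836 + 48\right)\right) = 42667 \left(-20077 + 8884\right) = 42667 \left(-11193\right) = -477571731$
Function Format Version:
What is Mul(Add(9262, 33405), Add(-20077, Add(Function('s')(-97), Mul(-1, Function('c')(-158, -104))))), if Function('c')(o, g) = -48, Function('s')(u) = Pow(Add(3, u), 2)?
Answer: -477571731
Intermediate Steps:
Mul(Add(9262, 33405), Add(-20077, Add(Function('s')(-97), Mul(-1, Function('c')(-158, -104))))) = Mul(Add(9262, 33405), Add(-20077, Add(Pow(Add(3, -97), 2), Mul(-1, -48)))) = Mul(42667, Add(-20077, Add(Pow(-94, 2), 48))) = Mul(42667, Add(-20077, Add(8836, 48))) = Mul(42667, Add(-20077, 8884)) = Mul(42667, -11193) = -477571731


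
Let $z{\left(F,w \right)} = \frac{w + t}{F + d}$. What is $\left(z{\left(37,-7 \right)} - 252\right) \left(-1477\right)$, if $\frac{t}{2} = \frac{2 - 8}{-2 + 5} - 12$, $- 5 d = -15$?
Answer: $\frac{2987971}{8} \approx 3.735 \cdot 10^{5}$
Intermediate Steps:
$d = 3$ ($d = \left(- \frac{1}{5}\right) \left(-15\right) = 3$)
$t = -28$ ($t = 2 \left(\frac{2 - 8}{-2 + 5} - 12\right) = 2 \left(- \frac{6}{3} - 12\right) = 2 \left(\left(-6\right) \frac{1}{3} - 12\right) = 2 \left(-2 - 12\right) = 2 \left(-14\right) = -28$)
$z{\left(F,w \right)} = \frac{-28 + w}{3 + F}$ ($z{\left(F,w \right)} = \frac{w - 28}{F + 3} = \frac{-28 + w}{3 + F}$)
$\left(z{\left(37,-7 \right)} - 252\right) \left(-1477\right) = \left(\frac{-28 - 7}{3 + 37} - 252\right) \left(-1477\right) = \left(\frac{1}{40} \left(-35\right) - 252\right) \left(-1477\right) = \left(- \frac{7}{8} - 252\right) \left(-1477\right) = \left(- \frac{2023}{8}\right) \left(-1477\right) = \frac{2987971}{8}$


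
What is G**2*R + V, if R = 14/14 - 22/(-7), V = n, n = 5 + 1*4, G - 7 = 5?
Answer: 4239/7 ≈ 605.57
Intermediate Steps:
G = 12 (G = 7 + 5 = 12)
n = 9 (n = 5 + 4 = 9)
V = 9
R = 29/7 (R = 14*(1/14) - 22*(-1/7) = 1 + 22/7 = 29/7 ≈ 4.1429)
G**2*R + V = 12**2*(29/7) + 9 = 144*(29/7) + 9 = 4176/7 + 9 = 4239/7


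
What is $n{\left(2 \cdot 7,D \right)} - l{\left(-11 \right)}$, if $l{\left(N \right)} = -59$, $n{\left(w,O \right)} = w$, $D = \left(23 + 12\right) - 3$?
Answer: $73$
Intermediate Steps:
$D = 32$ ($D = 35 - 3 = 32$)
$n{\left(2 \cdot 7,D \right)} - l{\left(-11 \right)} = 2 \cdot 7 - -59 = 14 + 59 = 73$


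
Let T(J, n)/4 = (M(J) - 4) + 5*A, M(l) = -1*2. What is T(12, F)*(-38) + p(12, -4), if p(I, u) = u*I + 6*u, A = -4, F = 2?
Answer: 3880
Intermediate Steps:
M(l) = -2
T(J, n) = -104 (T(J, n) = 4*((-2 - 4) + 5*(-4)) = 4*(-6 - 20) = 4*(-26) = -104)
p(I, u) = 6*u + I*u (p(I, u) = I*u + 6*u = 6*u + I*u)
T(12, F)*(-38) + p(12, -4) = -104*(-38) - 4*(6 + 12) = 3952 - 4*18 = 3952 - 72 = 3880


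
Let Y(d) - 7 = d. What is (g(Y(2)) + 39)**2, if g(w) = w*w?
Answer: 14400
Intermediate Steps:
Y(d) = 7 + d
g(w) = w**2
(g(Y(2)) + 39)**2 = ((7 + 2)**2 + 39)**2 = (9**2 + 39)**2 = (81 + 39)**2 = 120**2 = 14400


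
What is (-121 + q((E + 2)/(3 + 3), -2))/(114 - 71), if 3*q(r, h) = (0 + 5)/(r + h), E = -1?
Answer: -1341/473 ≈ -2.8351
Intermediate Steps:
q(r, h) = 5/(3*(h + r)) (q(r, h) = ((0 + 5)/(r + h))/3 = (5/(h + r))/3 = 5/(3*(h + r)))
(-121 + q((E + 2)/(3 + 3), -2))/(114 - 71) = (-121 + 5/(3*(-2 + (-1 + 2)/(3 + 3))))/(114 - 71) = (-121 + 5/(3*(-2 + 1/6)))/43 = (-121 + 5/(3*(-2 + 1*(⅙))))*(1/43) = (-121 + 5/(3*(-2 + ⅙)))*(1/43) = (-121 + 5/(3*(-11/6)))*(1/43) = (-121 + (5/3)*(-6/11))*(1/43) = (-121 - 10/11)*(1/43) = -1341/11*1/43 = -1341/473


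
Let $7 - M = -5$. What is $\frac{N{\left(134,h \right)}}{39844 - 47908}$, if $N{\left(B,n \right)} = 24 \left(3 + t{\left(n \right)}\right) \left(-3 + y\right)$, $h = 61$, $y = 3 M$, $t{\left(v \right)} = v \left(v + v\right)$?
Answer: $- \frac{81895}{112} \approx -731.21$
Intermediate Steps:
$M = 12$ ($M = 7 - -5 = 7 + 5 = 12$)
$t{\left(v \right)} = 2 v^{2}$ ($t{\left(v \right)} = v 2 v = 2 v^{2}$)
$y = 36$ ($y = 3 \cdot 12 = 36$)
$N{\left(B,n \right)} = 2376 + 1584 n^{2}$ ($N{\left(B,n \right)} = 24 \left(3 + 2 n^{2}\right) \left(-3 + 36\right) = 24 \left(3 + 2 n^{2}\right) 33 = 24 \left(99 + 66 n^{2}\right) = 2376 + 1584 n^{2}$)
$\frac{N{\left(134,h \right)}}{39844 - 47908} = \frac{2376 + 1584 \cdot 61^{2}}{39844 - 47908} = \frac{2376 + 1584 \cdot 3721}{-8064} = \left(2376 + 5894064\right) \left(- \frac{1}{8064}\right) = 5896440 \left(- \frac{1}{8064}\right) = - \frac{81895}{112}$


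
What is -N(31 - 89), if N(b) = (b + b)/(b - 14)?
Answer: -29/18 ≈ -1.6111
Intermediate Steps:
N(b) = 2*b/(-14 + b) (N(b) = (2*b)/(-14 + b) = 2*b/(-14 + b))
-N(31 - 89) = -2*(31 - 89)/(-14 + (31 - 89)) = -2*(-58)/(-14 - 58) = -2*(-58)/(-72) = -2*(-58)*(-1)/72 = -1*29/18 = -29/18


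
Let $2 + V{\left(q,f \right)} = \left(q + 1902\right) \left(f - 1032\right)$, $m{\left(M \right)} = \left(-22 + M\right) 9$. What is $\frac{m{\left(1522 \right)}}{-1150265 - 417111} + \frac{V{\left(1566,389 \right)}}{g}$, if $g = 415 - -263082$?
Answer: $- \frac{874672425919}{103249718468} \approx -8.4714$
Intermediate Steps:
$m{\left(M \right)} = -198 + 9 M$
$g = 263497$ ($g = 415 + 263082 = 263497$)
$V{\left(q,f \right)} = -2 + \left(-1032 + f\right) \left(1902 + q\right)$ ($V{\left(q,f \right)} = -2 + \left(q + 1902\right) \left(f - 1032\right) = -2 + \left(1902 + q\right) \left(-1032 + f\right) = -2 + \left(-1032 + f\right) \left(1902 + q\right)$)
$\frac{m{\left(1522 \right)}}{-1150265 - 417111} + \frac{V{\left(1566,389 \right)}}{g} = \frac{-198 + 9 \cdot 1522}{-1150265 - 417111} + \frac{-1962866 - 1616112 + 1902 \cdot 389 + 389 \cdot 1566}{263497} = \frac{-198 + 13698}{-1567376} + \left(-1962866 - 1616112 + 739878 + 609174\right) \frac{1}{263497} = 13500 \left(- \frac{1}{1567376}\right) - \frac{2229926}{263497} = - \frac{3375}{391844} - \frac{2229926}{263497} = - \frac{874672425919}{103249718468}$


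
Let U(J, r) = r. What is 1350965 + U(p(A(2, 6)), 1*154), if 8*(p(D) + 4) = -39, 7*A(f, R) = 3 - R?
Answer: 1351119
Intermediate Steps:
A(f, R) = 3/7 - R/7 (A(f, R) = (3 - R)/7 = 3/7 - R/7)
p(D) = -71/8 (p(D) = -4 + (1/8)*(-39) = -4 - 39/8 = -71/8)
1350965 + U(p(A(2, 6)), 1*154) = 1350965 + 1*154 = 1350965 + 154 = 1351119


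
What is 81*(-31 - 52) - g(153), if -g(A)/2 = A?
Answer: -6417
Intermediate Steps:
g(A) = -2*A
81*(-31 - 52) - g(153) = 81*(-31 - 52) - (-2)*153 = 81*(-83) - 1*(-306) = -6723 + 306 = -6417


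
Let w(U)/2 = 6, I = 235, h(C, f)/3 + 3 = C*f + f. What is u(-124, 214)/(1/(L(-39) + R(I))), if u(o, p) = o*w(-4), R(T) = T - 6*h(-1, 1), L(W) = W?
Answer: -372000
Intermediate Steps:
h(C, f) = -9 + 3*f + 3*C*f (h(C, f) = -9 + 3*(C*f + f) = -9 + 3*(f + C*f) = -9 + (3*f + 3*C*f) = -9 + 3*f + 3*C*f)
R(T) = 54 + T (R(T) = T - 6*(-9 + 3*1 + 3*(-1)*1) = T - 6*(-9 + 3 - 3) = T - 6*(-9) = T + 54 = 54 + T)
w(U) = 12 (w(U) = 2*6 = 12)
u(o, p) = 12*o (u(o, p) = o*12 = 12*o)
u(-124, 214)/(1/(L(-39) + R(I))) = (12*(-124))/(1/(-39 + (54 + 235))) = -1488/(1/(-39 + 289)) = -1488/(1/250) = -1488/1/250 = -1488*250 = -372000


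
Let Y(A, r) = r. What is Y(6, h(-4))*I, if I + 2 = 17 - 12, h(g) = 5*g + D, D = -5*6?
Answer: -150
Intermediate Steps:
D = -30
h(g) = -30 + 5*g (h(g) = 5*g - 30 = -30 + 5*g)
I = 3 (I = -2 + (17 - 12) = -2 + 5 = 3)
Y(6, h(-4))*I = (-30 + 5*(-4))*3 = (-30 - 20)*3 = -50*3 = -150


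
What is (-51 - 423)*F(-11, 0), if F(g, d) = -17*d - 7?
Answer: 3318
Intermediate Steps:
F(g, d) = -7 - 17*d
(-51 - 423)*F(-11, 0) = (-51 - 423)*(-7 - 17*0) = -474*(-7 + 0) = -474*(-7) = 3318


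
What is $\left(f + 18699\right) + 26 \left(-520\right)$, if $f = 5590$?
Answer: $10769$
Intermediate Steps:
$\left(f + 18699\right) + 26 \left(-520\right) = \left(5590 + 18699\right) + 26 \left(-520\right) = 24289 - 13520 = 10769$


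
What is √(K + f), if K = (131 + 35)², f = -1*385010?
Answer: I*√357454 ≈ 597.88*I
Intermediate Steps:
f = -385010
K = 27556 (K = 166² = 27556)
√(K + f) = √(27556 - 385010) = √(-357454) = I*√357454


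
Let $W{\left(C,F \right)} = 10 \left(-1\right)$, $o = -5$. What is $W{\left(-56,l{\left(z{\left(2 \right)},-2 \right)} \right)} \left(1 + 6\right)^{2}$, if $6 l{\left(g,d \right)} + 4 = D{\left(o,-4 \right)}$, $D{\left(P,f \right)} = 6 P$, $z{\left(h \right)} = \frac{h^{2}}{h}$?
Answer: $-490$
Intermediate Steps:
$z{\left(h \right)} = h$
$l{\left(g,d \right)} = - \frac{17}{3}$ ($l{\left(g,d \right)} = - \frac{2}{3} + \frac{6 \left(-5\right)}{6} = - \frac{2}{3} + \frac{1}{6} \left(-30\right) = - \frac{2}{3} - 5 = - \frac{17}{3}$)
$W{\left(C,F \right)} = -10$
$W{\left(-56,l{\left(z{\left(2 \right)},-2 \right)} \right)} \left(1 + 6\right)^{2} = - 10 \left(1 + 6\right)^{2} = - 10 \cdot 7^{2} = \left(-10\right) 49 = -490$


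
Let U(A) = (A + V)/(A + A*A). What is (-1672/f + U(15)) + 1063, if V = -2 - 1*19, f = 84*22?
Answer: 892139/840 ≈ 1062.1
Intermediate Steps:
f = 1848
V = -21 (V = -2 - 19 = -21)
U(A) = (-21 + A)/(A + A²) (U(A) = (A - 21)/(A + A*A) = (-21 + A)/(A + A²))
(-1672/f + U(15)) + 1063 = (-1672/1848 + (-21 + 15)/(15*(1 + 15))) + 1063 = (-1672*1/1848 + (1/15)*(-6)/16) + 1063 = (-19/21 + (1/15)*(1/16)*(-6)) + 1063 = (-19/21 - 1/40) + 1063 = -781/840 + 1063 = 892139/840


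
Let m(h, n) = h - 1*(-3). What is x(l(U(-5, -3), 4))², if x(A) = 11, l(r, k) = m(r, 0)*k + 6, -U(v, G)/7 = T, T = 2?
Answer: 121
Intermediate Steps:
m(h, n) = 3 + h (m(h, n) = h + 3 = 3 + h)
U(v, G) = -14 (U(v, G) = -7*2 = -14)
l(r, k) = 6 + k*(3 + r) (l(r, k) = (3 + r)*k + 6 = k*(3 + r) + 6 = 6 + k*(3 + r))
x(l(U(-5, -3), 4))² = 11² = 121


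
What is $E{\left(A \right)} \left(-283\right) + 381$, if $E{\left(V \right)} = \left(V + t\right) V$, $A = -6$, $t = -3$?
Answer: $-14901$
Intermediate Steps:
$E{\left(V \right)} = V \left(-3 + V\right)$ ($E{\left(V \right)} = \left(V - 3\right) V = \left(-3 + V\right) V = V \left(-3 + V\right)$)
$E{\left(A \right)} \left(-283\right) + 381 = - 6 \left(-3 - 6\right) \left(-283\right) + 381 = \left(-6\right) \left(-9\right) \left(-283\right) + 381 = 54 \left(-283\right) + 381 = -15282 + 381 = -14901$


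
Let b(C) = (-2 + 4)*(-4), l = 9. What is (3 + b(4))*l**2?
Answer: -405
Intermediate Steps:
b(C) = -8 (b(C) = 2*(-4) = -8)
(3 + b(4))*l**2 = (3 - 8)*9**2 = -5*81 = -405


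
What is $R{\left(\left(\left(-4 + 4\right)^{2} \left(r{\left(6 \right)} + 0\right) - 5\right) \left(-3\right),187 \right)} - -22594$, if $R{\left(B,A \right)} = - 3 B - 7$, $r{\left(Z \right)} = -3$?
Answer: $22542$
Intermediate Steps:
$R{\left(B,A \right)} = -7 - 3 B$
$R{\left(\left(\left(-4 + 4\right)^{2} \left(r{\left(6 \right)} + 0\right) - 5\right) \left(-3\right),187 \right)} - -22594 = \left(-7 - 3 \left(\left(-4 + 4\right)^{2} \left(-3 + 0\right) - 5\right) \left(-3\right)\right) - -22594 = \left(-7 - 3 \left(0^{2} \left(-3\right) - 5\right) \left(-3\right)\right) + 22594 = \left(-7 - 3 \left(0 \left(-3\right) - 5\right) \left(-3\right)\right) + 22594 = \left(-7 - 3 \left(0 - 5\right) \left(-3\right)\right) + 22594 = \left(-7 - 3 \left(\left(-5\right) \left(-3\right)\right)\right) + 22594 = \left(-7 - 45\right) + 22594 = -52 + 22594 = 22542$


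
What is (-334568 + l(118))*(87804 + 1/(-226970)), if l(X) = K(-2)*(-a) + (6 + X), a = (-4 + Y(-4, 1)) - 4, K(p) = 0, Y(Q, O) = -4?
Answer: -3332546147794138/113485 ≈ -2.9366e+10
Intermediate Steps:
a = -12 (a = (-4 - 4) - 4 = -8 - 4 = -12)
l(X) = 6 + X (l(X) = 0*(-1*(-12)) + (6 + X) = 0*12 + (6 + X) = 0 + (6 + X) = 6 + X)
(-334568 + l(118))*(87804 + 1/(-226970)) = (-334568 + (6 + 118))*(87804 + 1/(-226970)) = (-334568 + 124)*(87804 - 1/226970) = -334444*19928873879/226970 = -3332546147794138/113485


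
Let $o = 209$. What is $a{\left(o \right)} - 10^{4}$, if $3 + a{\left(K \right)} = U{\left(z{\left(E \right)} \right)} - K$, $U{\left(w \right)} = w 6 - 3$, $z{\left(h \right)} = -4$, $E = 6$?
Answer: $-10239$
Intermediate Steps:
$U{\left(w \right)} = -3 + 6 w$ ($U{\left(w \right)} = 6 w - 3 = -3 + 6 w$)
$a{\left(K \right)} = -30 - K$ ($a{\left(K \right)} = -3 - \left(27 + K\right) = -30 - K$)
$a{\left(o \right)} - 10^{4} = \left(-30 - 209\right) - 10^{4} = \left(-30 - 209\right) - 10000 = -239 - 10000 = -10239$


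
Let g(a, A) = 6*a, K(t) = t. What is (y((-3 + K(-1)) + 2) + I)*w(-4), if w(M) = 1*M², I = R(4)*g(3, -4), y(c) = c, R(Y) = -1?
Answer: -320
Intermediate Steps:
I = -18 (I = -6*3 = -1*18 = -18)
w(M) = M²
(y((-3 + K(-1)) + 2) + I)*w(-4) = (((-3 - 1) + 2) - 18)*(-4)² = ((-4 + 2) - 18)*16 = (-2 - 18)*16 = -20*16 = -320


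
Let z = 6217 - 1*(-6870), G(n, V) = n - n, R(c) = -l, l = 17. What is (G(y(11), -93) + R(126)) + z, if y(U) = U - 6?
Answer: 13070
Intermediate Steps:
y(U) = -6 + U
R(c) = -17 (R(c) = -1*17 = -17)
G(n, V) = 0
z = 13087 (z = 6217 + 6870 = 13087)
(G(y(11), -93) + R(126)) + z = (0 - 17) + 13087 = -17 + 13087 = 13070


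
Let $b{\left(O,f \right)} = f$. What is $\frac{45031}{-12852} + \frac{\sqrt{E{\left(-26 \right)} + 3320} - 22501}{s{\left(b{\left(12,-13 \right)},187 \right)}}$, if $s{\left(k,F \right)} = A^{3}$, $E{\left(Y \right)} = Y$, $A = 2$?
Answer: $- \frac{10340825}{3672} + \frac{3 \sqrt{366}}{8} \approx -2809.0$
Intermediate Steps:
$s{\left(k,F \right)} = 8$ ($s{\left(k,F \right)} = 2^{3} = 8$)
$\frac{45031}{-12852} + \frac{\sqrt{E{\left(-26 \right)} + 3320} - 22501}{s{\left(b{\left(12,-13 \right)},187 \right)}} = \frac{45031}{-12852} + \frac{\sqrt{-26 + 3320} - 22501}{8} = 45031 \left(- \frac{1}{12852}\right) + \left(\sqrt{3294} - 22501\right) \frac{1}{8} = - \frac{6433}{1836} + \left(3 \sqrt{366} - 22501\right) \frac{1}{8} = - \frac{6433}{1836} + \left(-22501 + 3 \sqrt{366}\right) \frac{1}{8} = - \frac{6433}{1836} - \left(\frac{22501}{8} - \frac{3 \sqrt{366}}{8}\right) = - \frac{10340825}{3672} + \frac{3 \sqrt{366}}{8}$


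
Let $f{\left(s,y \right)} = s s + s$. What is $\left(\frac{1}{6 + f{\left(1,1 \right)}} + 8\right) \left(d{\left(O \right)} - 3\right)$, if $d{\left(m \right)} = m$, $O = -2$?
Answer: $- \frac{325}{8} \approx -40.625$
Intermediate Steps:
$f{\left(s,y \right)} = s + s^{2}$ ($f{\left(s,y \right)} = s^{2} + s = s + s^{2}$)
$\left(\frac{1}{6 + f{\left(1,1 \right)}} + 8\right) \left(d{\left(O \right)} - 3\right) = \left(\frac{1}{6 + 1 \left(1 + 1\right)} + 8\right) \left(-2 - 3\right) = \left(\frac{1}{6 + 1 \cdot 2} + 8\right) \left(-2 - 3\right) = \left(\frac{1}{6 + 2} + 8\right) \left(-5\right) = \left(\frac{1}{8} + 8\right) \left(-5\right) = \frac{65}{8} \left(-5\right) = - \frac{325}{8}$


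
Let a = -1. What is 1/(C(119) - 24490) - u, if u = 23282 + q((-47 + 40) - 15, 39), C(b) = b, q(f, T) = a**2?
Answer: -567429994/24371 ≈ -23283.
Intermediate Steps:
q(f, T) = 1 (q(f, T) = (-1)**2 = 1)
u = 23283 (u = 23282 + 1 = 23283)
1/(C(119) - 24490) - u = 1/(119 - 24490) - 1*23283 = 1/(-24371) - 23283 = -1/24371 - 23283 = -567429994/24371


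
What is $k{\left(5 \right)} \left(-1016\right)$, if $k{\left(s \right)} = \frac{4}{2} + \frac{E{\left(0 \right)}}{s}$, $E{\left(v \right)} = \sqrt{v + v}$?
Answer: $-2032$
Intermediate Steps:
$E{\left(v \right)} = \sqrt{2} \sqrt{v}$ ($E{\left(v \right)} = \sqrt{2 v} = \sqrt{2} \sqrt{v}$)
$k{\left(s \right)} = 2$ ($k{\left(s \right)} = \frac{4}{2} + \frac{\sqrt{2} \sqrt{0}}{s} = 4 \cdot \frac{1}{2} + \frac{\sqrt{2} \cdot 0}{s} = 2 + \frac{0}{s} = 2 + 0 = 2$)
$k{\left(5 \right)} \left(-1016\right) = 2 \left(-1016\right) = -2032$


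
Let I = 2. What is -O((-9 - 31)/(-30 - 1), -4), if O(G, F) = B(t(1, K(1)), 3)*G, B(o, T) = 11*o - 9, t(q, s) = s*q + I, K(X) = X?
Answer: -960/31 ≈ -30.968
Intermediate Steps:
t(q, s) = 2 + q*s (t(q, s) = s*q + 2 = q*s + 2 = 2 + q*s)
B(o, T) = -9 + 11*o
O(G, F) = 24*G (O(G, F) = (-9 + 11*(2 + 1*1))*G = (-9 + 11*(2 + 1))*G = (-9 + 11*3)*G = (-9 + 33)*G = 24*G)
-O((-9 - 31)/(-30 - 1), -4) = -24*(-9 - 31)/(-30 - 1) = -24*(-40/(-31)) = -24*(-40*(-1/31)) = -24*40/31 = -1*960/31 = -960/31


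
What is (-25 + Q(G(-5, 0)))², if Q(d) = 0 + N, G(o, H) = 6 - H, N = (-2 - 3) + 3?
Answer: 729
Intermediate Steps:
N = -2 (N = -5 + 3 = -2)
Q(d) = -2 (Q(d) = 0 - 2 = -2)
(-25 + Q(G(-5, 0)))² = (-25 - 2)² = (-27)² = 729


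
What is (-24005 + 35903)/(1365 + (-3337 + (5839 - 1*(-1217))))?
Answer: 5949/2542 ≈ 2.3403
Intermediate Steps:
(-24005 + 35903)/(1365 + (-3337 + (5839 - 1*(-1217)))) = 11898/(1365 + (-3337 + (5839 + 1217))) = 11898/(1365 + (-3337 + 7056)) = 11898/(1365 + 3719) = 11898/5084 = 11898*(1/5084) = 5949/2542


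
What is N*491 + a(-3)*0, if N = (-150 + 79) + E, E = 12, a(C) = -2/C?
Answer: -28969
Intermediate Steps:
N = -59 (N = (-150 + 79) + 12 = -71 + 12 = -59)
N*491 + a(-3)*0 = -59*491 - 2/(-3)*0 = -28969 - 2*(-⅓)*0 = -28969 + (⅔)*0 = -28969 + 0 = -28969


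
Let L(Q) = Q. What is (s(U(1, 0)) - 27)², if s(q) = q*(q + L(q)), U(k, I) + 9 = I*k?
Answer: 18225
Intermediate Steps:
U(k, I) = -9 + I*k
s(q) = 2*q² (s(q) = q*(q + q) = q*(2*q) = 2*q²)
(s(U(1, 0)) - 27)² = (2*(-9 + 0*1)² - 27)² = (2*(-9 + 0)² - 27)² = (2*(-9)² - 27)² = (2*81 - 27)² = (162 - 27)² = 135² = 18225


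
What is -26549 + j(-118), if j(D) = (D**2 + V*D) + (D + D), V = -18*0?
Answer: -12861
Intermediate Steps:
V = 0
j(D) = D**2 + 2*D (j(D) = (D**2 + 0*D) + (D + D) = (D**2 + 0) + 2*D = D**2 + 2*D)
-26549 + j(-118) = -26549 - 118*(2 - 118) = -26549 - 118*(-116) = -26549 + 13688 = -12861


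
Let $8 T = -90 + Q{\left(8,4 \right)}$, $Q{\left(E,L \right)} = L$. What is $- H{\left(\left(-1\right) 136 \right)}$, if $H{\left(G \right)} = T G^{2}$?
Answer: $198832$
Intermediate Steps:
$T = - \frac{43}{4}$ ($T = \frac{-90 + 4}{8} = \frac{1}{8} \left(-86\right) = - \frac{43}{4} \approx -10.75$)
$H{\left(G \right)} = - \frac{43 G^{2}}{4}$
$- H{\left(\left(-1\right) 136 \right)} = - \frac{\left(-43\right) \left(\left(-1\right) 136\right)^{2}}{4} = - \frac{\left(-43\right) \left(-136\right)^{2}}{4} = - \frac{\left(-43\right) 18496}{4} = \left(-1\right) \left(-198832\right) = 198832$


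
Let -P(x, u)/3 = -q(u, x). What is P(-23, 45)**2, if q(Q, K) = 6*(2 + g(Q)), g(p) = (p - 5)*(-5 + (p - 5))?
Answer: 636855696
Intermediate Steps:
g(p) = (-10 + p)*(-5 + p) (g(p) = (-5 + p)*(-5 + (-5 + p)) = (-5 + p)*(-10 + p) = (-10 + p)*(-5 + p))
q(Q, K) = 312 - 90*Q + 6*Q**2 (q(Q, K) = 6*(2 + (50 + Q**2 - 15*Q)) = 6*(52 + Q**2 - 15*Q) = 312 - 90*Q + 6*Q**2)
P(x, u) = 936 - 270*u + 18*u**2 (P(x, u) = -(-3)*(312 - 90*u + 6*u**2) = -3*(-312 - 6*u**2 + 90*u) = 936 - 270*u + 18*u**2)
P(-23, 45)**2 = (936 - 270*45 + 18*45**2)**2 = (936 - 12150 + 18*2025)**2 = (936 - 12150 + 36450)**2 = 25236**2 = 636855696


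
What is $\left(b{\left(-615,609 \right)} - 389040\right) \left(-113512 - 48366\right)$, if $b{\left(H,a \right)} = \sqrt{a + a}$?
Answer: $62977017120 - 161878 \sqrt{1218} \approx 6.2971 \cdot 10^{10}$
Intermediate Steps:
$b{\left(H,a \right)} = \sqrt{2} \sqrt{a}$ ($b{\left(H,a \right)} = \sqrt{2 a} = \sqrt{2} \sqrt{a}$)
$\left(b{\left(-615,609 \right)} - 389040\right) \left(-113512 - 48366\right) = \left(\sqrt{2} \sqrt{609} - 389040\right) \left(-113512 - 48366\right) = \left(\sqrt{1218} - 389040\right) \left(-113512 - 48366\right) = \left(-389040 + \sqrt{1218}\right) \left(-161878\right) = 62977017120 - 161878 \sqrt{1218}$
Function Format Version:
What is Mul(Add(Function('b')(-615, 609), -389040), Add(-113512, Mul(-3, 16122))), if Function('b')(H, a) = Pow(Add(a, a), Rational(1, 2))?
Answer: Add(62977017120, Mul(-161878, Pow(1218, Rational(1, 2)))) ≈ 6.2971e+10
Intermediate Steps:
Function('b')(H, a) = Mul(Pow(2, Rational(1, 2)), Pow(a, Rational(1, 2))) (Function('b')(H, a) = Pow(Mul(2, a), Rational(1, 2)) = Mul(Pow(2, Rational(1, 2)), Pow(a, Rational(1, 2))))
Mul(Add(Function('b')(-615, 609), -389040), Add(-113512, Mul(-3, 16122))) = Mul(Add(Mul(Pow(2, Rational(1, 2)), Pow(609, Rational(1, 2))), -389040), Add(-113512, Mul(-3, 16122))) = Mul(Add(Pow(1218, Rational(1, 2)), -389040), Add(-113512, -48366)) = Mul(Add(-389040, Pow(1218, Rational(1, 2))), -161878) = Add(62977017120, Mul(-161878, Pow(1218, Rational(1, 2))))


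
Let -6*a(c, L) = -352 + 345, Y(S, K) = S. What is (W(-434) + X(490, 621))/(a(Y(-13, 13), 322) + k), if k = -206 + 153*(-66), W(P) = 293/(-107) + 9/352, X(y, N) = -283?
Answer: 32283255/1164137744 ≈ 0.027731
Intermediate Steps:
W(P) = -102173/37664 (W(P) = 293*(-1/107) + 9*(1/352) = -293/107 + 9/352 = -102173/37664)
k = -10304 (k = -206 - 10098 = -10304)
a(c, L) = 7/6 (a(c, L) = -(-352 + 345)/6 = -⅙*(-7) = 7/6)
(W(-434) + X(490, 621))/(a(Y(-13, 13), 322) + k) = (-102173/37664 - 283)/(7/6 - 10304) = -10761085/(37664*(-61817/6)) = -10761085/37664*(-6/61817) = 32283255/1164137744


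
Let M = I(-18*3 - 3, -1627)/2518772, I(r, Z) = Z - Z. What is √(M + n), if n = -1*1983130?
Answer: I*√1983130 ≈ 1408.2*I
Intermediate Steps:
I(r, Z) = 0
n = -1983130
M = 0 (M = 0/2518772 = 0*(1/2518772) = 0)
√(M + n) = √(0 - 1983130) = √(-1983130) = I*√1983130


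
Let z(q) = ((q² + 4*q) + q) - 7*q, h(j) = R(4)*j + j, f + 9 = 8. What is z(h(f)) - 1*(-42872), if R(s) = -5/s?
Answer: 685945/16 ≈ 42872.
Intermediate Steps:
f = -1 (f = -9 + 8 = -1)
h(j) = -j/4 (h(j) = (-5/4)*j + j = (-5*¼)*j + j = -5*j/4 + j = -j/4)
z(q) = q² - 2*q (z(q) = (q² + 5*q) - 7*q = q² - 2*q)
z(h(f)) - 1*(-42872) = (-¼*(-1))*(-2 - ¼*(-1)) - 1*(-42872) = (-2 + ¼)/4 + 42872 = (¼)*(-7/4) + 42872 = -7/16 + 42872 = 685945/16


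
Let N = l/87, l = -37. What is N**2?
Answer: 1369/7569 ≈ 0.18087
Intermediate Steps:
N = -37/87 ≈ -0.42529
N**2 = (-37/87)**2 = 1369/7569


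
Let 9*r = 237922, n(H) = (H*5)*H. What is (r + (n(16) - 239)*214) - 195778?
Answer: 480886/9 ≈ 53432.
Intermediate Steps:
n(H) = 5*H² (n(H) = (5*H)*H = 5*H²)
r = 237922/9 (r = (⅑)*237922 = 237922/9 ≈ 26436.)
(r + (n(16) - 239)*214) - 195778 = (237922/9 + (5*16² - 239)*214) - 195778 = (237922/9 + (5*256 - 239)*214) - 195778 = (237922/9 + (1280 - 239)*214) - 195778 = (237922/9 + 1041*214) - 195778 = (237922/9 + 222774) - 195778 = 2242888/9 - 195778 = 480886/9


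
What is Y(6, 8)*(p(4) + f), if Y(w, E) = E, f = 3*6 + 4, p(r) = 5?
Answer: 216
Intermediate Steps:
f = 22 (f = 18 + 4 = 22)
Y(6, 8)*(p(4) + f) = 8*(5 + 22) = 8*27 = 216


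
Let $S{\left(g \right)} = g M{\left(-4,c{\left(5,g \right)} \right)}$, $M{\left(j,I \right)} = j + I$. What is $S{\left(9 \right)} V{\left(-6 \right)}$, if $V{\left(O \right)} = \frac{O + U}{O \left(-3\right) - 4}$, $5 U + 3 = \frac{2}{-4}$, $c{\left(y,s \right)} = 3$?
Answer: $\frac{603}{140} \approx 4.3071$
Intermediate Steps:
$M{\left(j,I \right)} = I + j$
$U = - \frac{7}{10}$ ($U = - \frac{3}{5} + \frac{2 \frac{1}{-4}}{5} = - \frac{3}{5} + \frac{2 \left(- \frac{1}{4}\right)}{5} = - \frac{3}{5} + \frac{1}{5} \left(- \frac{1}{2}\right) = - \frac{3}{5} - \frac{1}{10} = - \frac{7}{10} \approx -0.7$)
$V{\left(O \right)} = \frac{- \frac{7}{10} + O}{-4 - 3 O}$ ($V{\left(O \right)} = \frac{O - \frac{7}{10}}{O \left(-3\right) - 4} = \frac{- \frac{7}{10} + O}{- 3 O - 4} = \frac{- \frac{7}{10} + O}{-4 - 3 O}$)
$S{\left(g \right)} = - g$ ($S{\left(g \right)} = g \left(3 - 4\right) = g \left(-1\right) = - g$)
$S{\left(9 \right)} V{\left(-6 \right)} = \left(-1\right) 9 \frac{7 - -60}{10 \left(4 + 3 \left(-6\right)\right)} = - 9 \frac{7 + 60}{10 \left(4 - 18\right)} = - 9 \cdot \frac{1}{10} \frac{1}{-14} \cdot 67 = - 9 \cdot \frac{1}{10} \left(- \frac{1}{14}\right) 67 = \left(-9\right) \left(- \frac{67}{140}\right) = \frac{603}{140}$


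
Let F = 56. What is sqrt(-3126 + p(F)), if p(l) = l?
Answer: I*sqrt(3070) ≈ 55.408*I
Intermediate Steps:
sqrt(-3126 + p(F)) = sqrt(-3126 + 56) = sqrt(-3070) = I*sqrt(3070)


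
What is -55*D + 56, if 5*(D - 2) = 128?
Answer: -1462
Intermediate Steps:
D = 138/5 (D = 2 + (1/5)*128 = 2 + 128/5 = 138/5 ≈ 27.600)
-55*D + 56 = -55*138/5 + 56 = -1518 + 56 = -1462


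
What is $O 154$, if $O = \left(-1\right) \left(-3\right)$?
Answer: $462$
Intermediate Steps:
$O = 3$
$O 154 = 3 \cdot 154 = 462$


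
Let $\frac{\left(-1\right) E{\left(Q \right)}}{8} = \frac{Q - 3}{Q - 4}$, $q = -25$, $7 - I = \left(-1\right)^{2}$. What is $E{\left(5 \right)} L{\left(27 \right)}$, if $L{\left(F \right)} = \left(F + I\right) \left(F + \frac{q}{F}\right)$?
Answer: $- \frac{123904}{9} \approx -13767.0$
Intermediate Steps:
$I = 6$ ($I = 7 - \left(-1\right)^{2} = 7 - 1 = 6$)
$L{\left(F \right)} = \left(6 + F\right) \left(F - \frac{25}{F}\right)$ ($L{\left(F \right)} = \left(F + 6\right) \left(F - \frac{25}{F}\right) = \left(6 + F\right) \left(F - \frac{25}{F}\right)$)
$E{\left(Q \right)} = - \frac{8 \left(-3 + Q\right)}{-4 + Q}$ ($E{\left(Q \right)} = - 8 \frac{Q - 3}{Q - 4} = - 8 \frac{-3 + Q}{-4 + Q} = - \frac{8 \left(-3 + Q\right)}{-4 + Q}$)
$E{\left(5 \right)} L{\left(27 \right)} = \frac{8 \left(3 - 5\right)}{-4 + 5} \left(-25 + 27^{2} - \frac{150}{27} + 6 \cdot 27\right) = \frac{8 \left(3 - 5\right)}{1} \left(-25 + 729 - \frac{50}{9} + 162\right) = 8 \cdot 1 \left(-2\right) \left(-25 + 729 - \frac{50}{9} + 162\right) = \left(-16\right) \frac{7744}{9} = - \frac{123904}{9}$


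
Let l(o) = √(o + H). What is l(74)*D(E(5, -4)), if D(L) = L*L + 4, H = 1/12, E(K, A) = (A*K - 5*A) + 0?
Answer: 2*√2667/3 ≈ 34.429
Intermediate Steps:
E(K, A) = -5*A + A*K (E(K, A) = (-5*A + A*K) + 0 = -5*A + A*K)
H = 1/12 ≈ 0.083333
D(L) = 4 + L² (D(L) = L² + 4 = 4 + L²)
l(o) = √(1/12 + o) (l(o) = √(o + 1/12) = √(1/12 + o))
l(74)*D(E(5, -4)) = (√(3 + 36*74)/6)*(4 + (-4*(-5 + 5))²) = (√(3 + 2664)/6)*(4 + (-4*0)²) = (√2667/6)*(4 + 0²) = (√2667/6)*(4 + 0) = (√2667/6)*4 = 2*√2667/3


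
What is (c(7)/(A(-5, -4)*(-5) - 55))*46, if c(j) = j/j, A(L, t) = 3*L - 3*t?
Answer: -23/20 ≈ -1.1500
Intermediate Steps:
A(L, t) = -3*t + 3*L
c(j) = 1
(c(7)/(A(-5, -4)*(-5) - 55))*46 = (1/((-3*(-4) + 3*(-5))*(-5) - 55))*46 = (1/((12 - 15)*(-5) - 55))*46 = (1/(-3*(-5) - 55))*46 = (1/(15 - 55))*46 = (1/(-40))*46 = (1*(-1/40))*46 = -1/40*46 = -23/20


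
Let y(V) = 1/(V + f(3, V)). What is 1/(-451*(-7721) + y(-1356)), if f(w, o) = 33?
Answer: 1323/4606912232 ≈ 2.8718e-7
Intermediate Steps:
y(V) = 1/(33 + V) (y(V) = 1/(V + 33) = 1/(33 + V))
1/(-451*(-7721) + y(-1356)) = 1/(-451*(-7721) + 1/(33 - 1356)) = 1/(3482171 + 1/(-1323)) = 1/(3482171 - 1/1323) = 1/(4606912232/1323) = 1323/4606912232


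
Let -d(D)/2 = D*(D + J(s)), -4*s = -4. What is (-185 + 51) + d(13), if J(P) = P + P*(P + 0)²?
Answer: -524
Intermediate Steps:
s = 1 (s = -¼*(-4) = 1)
J(P) = P + P³ (J(P) = P + P*P² = P + P³)
d(D) = -2*D*(2 + D) (d(D) = -2*D*(D + (1 + 1³)) = -2*D*(D + (1 + 1)) = -2*D*(D + 2) = -2*D*(2 + D))
(-185 + 51) + d(13) = (-185 + 51) - 2*13*(2 + 13) = -134 - 2*13*15 = -134 - 390 = -524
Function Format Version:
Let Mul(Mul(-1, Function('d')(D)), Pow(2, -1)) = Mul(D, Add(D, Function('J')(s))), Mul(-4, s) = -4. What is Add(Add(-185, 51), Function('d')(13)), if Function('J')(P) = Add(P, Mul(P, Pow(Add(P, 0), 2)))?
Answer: -524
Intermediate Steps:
s = 1 (s = Mul(Rational(-1, 4), -4) = 1)
Function('J')(P) = Add(P, Pow(P, 3)) (Function('J')(P) = Add(P, Mul(P, Pow(P, 2))) = Add(P, Pow(P, 3)))
Function('d')(D) = Mul(-2, D, Add(2, D)) (Function('d')(D) = Mul(-2, Mul(D, Add(D, Add(1, Pow(1, 3))))) = Mul(-2, Mul(D, Add(D, Add(1, 1)))) = Mul(-2, Mul(D, Add(D, 2))) = Mul(-2, Mul(D, Add(2, D))) = Mul(-2, D, Add(2, D)))
Add(Add(-185, 51), Function('d')(13)) = Add(Add(-185, 51), Mul(-2, 13, Add(2, 13))) = Add(-134, Mul(-2, 13, 15)) = Add(-134, -390) = -524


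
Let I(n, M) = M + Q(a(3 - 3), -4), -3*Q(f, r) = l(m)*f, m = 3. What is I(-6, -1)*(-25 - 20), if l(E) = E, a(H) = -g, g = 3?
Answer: -90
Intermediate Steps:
a(H) = -3 (a(H) = -1*3 = -3)
Q(f, r) = -f
I(n, M) = 3 + M (I(n, M) = M - 1*(-3) = M + 3 = 3 + M)
I(-6, -1)*(-25 - 20) = (3 - 1)*(-25 - 20) = 2*(-45) = -90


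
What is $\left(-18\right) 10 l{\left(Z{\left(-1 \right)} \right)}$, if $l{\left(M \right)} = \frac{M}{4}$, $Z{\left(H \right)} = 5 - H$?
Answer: $-270$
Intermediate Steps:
$l{\left(M \right)} = \frac{M}{4}$ ($l{\left(M \right)} = M \frac{1}{4} = \frac{M}{4}$)
$\left(-18\right) 10 l{\left(Z{\left(-1 \right)} \right)} = \left(-18\right) 10 \frac{5 - -1}{4} = - 180 \frac{5 + 1}{4} = - 180 \cdot \frac{1}{4} \cdot 6 = \left(-180\right) \frac{3}{2} = -270$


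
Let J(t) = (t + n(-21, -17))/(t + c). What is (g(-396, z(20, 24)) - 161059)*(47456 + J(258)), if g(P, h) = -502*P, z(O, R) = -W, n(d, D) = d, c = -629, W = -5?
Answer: 664324896287/371 ≈ 1.7906e+9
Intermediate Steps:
z(O, R) = 5 (z(O, R) = -1*(-5) = 5)
J(t) = (-21 + t)/(-629 + t) (J(t) = (t - 21)/(t - 629) = (-21 + t)/(-629 + t))
(g(-396, z(20, 24)) - 161059)*(47456 + J(258)) = (-502*(-396) - 161059)*(47456 + (-21 + 258)/(-629 + 258)) = (198792 - 161059)*(47456 + 237/(-371)) = 37733*(47456 - 1/371*237) = 37733*(47456 - 237/371) = 37733*(17605939/371) = 664324896287/371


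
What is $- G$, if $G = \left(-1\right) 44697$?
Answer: $44697$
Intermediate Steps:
$G = -44697$
$- G = \left(-1\right) \left(-44697\right) = 44697$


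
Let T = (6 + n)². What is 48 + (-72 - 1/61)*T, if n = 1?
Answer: -212329/61 ≈ -3480.8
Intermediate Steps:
T = 49 (T = (6 + 1)² = 7² = 49)
48 + (-72 - 1/61)*T = 48 + (-72 - 1/61)*49 = 48 - 4393/61*49 = 48 - 215257/61 = -212329/61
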